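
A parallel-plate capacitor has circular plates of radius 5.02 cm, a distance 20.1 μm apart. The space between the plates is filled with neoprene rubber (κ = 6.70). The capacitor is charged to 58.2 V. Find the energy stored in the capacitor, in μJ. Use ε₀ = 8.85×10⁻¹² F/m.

A = π(5.02 cm)² = 7.92×10⁻³ m².
C = κε₀A/d = 6.70 × 8.85×10⁻¹² × 7.92×10⁻³ / 2.01×10⁻⁵ = 2.34×10⁻⁸ F.
U = ½CV² = ½ × 2.34×10⁻⁸ × (58.2)² = 3.96×10⁻⁵ J.

U ≈ 39.6 μJ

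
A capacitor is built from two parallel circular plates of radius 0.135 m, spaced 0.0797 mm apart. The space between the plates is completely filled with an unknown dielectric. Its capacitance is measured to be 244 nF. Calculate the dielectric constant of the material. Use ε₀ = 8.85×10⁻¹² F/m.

A = π(0.135 m)² = 5.73×10⁻² m².
κ = Cd/(ε₀A) = 2.44×10⁻⁷ × 7.97×10⁻⁵ / (8.85×10⁻¹² × 5.73×10⁻²) = 38.4.

κ ≈ 38.4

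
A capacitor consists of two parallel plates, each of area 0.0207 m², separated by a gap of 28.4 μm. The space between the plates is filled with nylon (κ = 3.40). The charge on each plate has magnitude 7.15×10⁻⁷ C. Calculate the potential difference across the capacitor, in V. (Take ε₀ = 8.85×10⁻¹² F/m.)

C = κε₀A/d = 3.40 × 8.85×10⁻¹² × 2.07×10⁻² / 2.84×10⁻⁵ = 2.19×10⁻⁸ F.
V = Q/C = 7.15×10⁻⁷ / 2.19×10⁻⁸ = 32.6 V.

32.6 V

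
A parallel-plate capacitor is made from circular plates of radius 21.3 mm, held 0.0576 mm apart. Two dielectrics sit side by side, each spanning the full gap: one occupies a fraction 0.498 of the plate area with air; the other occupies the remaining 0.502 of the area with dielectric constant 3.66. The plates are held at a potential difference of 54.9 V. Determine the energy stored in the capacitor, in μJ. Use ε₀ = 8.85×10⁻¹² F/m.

U ≈ 0.771 μJ

A = π(21.3 mm)² = 1.43×10⁻³ m².
Side-by-side slabs ⇒ two capacitors in parallel, each spanning the full gap.
C₁ = κ₁ε₀A₁/d = 1.00 × 8.85×10⁻¹² × 7.10×10⁻⁴ / 5.76×10⁻⁵ = 1.09×10⁻¹⁰ F.
C₂ = κ₂ε₀A₂/d = 3.66 × 8.85×10⁻¹² × 7.16×10⁻⁴ / 5.76×10⁻⁵ = 4.02×10⁻¹⁰ F.
C = C₁ + C₂ = 5.11×10⁻¹⁰ F.
U = ½CV² = ½ × 5.11×10⁻¹⁰ × (54.9)² = 7.71×10⁻⁷ J.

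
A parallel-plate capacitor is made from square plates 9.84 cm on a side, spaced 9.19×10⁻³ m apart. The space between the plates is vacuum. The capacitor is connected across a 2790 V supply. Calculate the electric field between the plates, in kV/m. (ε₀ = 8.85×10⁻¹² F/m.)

E ≈ 304 kV/m

E = V/d = 2790 / 9.19×10⁻³ = 3.04×10⁵ V/m.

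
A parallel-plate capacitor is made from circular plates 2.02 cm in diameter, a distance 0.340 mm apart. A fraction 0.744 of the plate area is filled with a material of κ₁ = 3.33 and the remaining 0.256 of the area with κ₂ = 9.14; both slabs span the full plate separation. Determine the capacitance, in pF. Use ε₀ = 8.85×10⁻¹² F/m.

40.2 pF

A = π(2.02/2 cm)² = 3.20×10⁻⁴ m².
Side-by-side slabs ⇒ two capacitors in parallel, each spanning the full gap.
C₁ = κ₁ε₀A₁/d = 3.33 × 8.85×10⁻¹² × 2.38×10⁻⁴ / 3.40×10⁻⁴ = 2.07×10⁻¹¹ F.
C₂ = κ₂ε₀A₂/d = 9.14 × 8.85×10⁻¹² × 8.20×10⁻⁵ / 3.40×10⁻⁴ = 1.95×10⁻¹¹ F.
C = C₁ + C₂ = 4.02×10⁻¹¹ F.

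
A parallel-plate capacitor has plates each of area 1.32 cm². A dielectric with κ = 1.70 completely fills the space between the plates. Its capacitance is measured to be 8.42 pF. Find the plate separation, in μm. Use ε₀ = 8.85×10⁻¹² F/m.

d ≈ 236 μm

A = 1.32 cm² = 1.32×10⁻⁴ m².
d = κε₀A/C = 1.70 × 8.85×10⁻¹² × 1.32×10⁻⁴ / 8.42×10⁻¹² = 2.36×10⁻⁴ m.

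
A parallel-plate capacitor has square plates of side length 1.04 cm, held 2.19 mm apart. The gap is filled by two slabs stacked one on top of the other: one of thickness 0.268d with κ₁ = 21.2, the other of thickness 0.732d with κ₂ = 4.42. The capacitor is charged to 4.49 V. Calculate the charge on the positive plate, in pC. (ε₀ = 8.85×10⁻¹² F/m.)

11.0 pC

A = (1.04 cm)² = 1.08×10⁻⁴ m².
Stacked slabs ⇒ two capacitors in series, each with the full plate area.
C₁ = κ₁ε₀A/d₁ = 21.2 × 8.85×10⁻¹² × 1.08×10⁻⁴ / 5.87×10⁻⁴ = 3.46×10⁻¹¹ F.
C₂ = κ₂ε₀A/d₂ = 4.42 × 8.85×10⁻¹² × 1.08×10⁻⁴ / 1.60×10⁻³ = 2.64×10⁻¹² F.
C = (1/C₁ + 1/C₂)⁻¹ = 2.45×10⁻¹² F.
Q = CV = 2.45×10⁻¹² × 4.49 = 1.10×10⁻¹¹ C.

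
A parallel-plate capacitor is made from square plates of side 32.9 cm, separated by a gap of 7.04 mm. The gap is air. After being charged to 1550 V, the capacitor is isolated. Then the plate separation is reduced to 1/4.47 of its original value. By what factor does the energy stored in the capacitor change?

Isolated ⇒ Q is held fixed.
C₂ = 4.47 C₁ and U = Q²/(2C), so U₂/U₁ = C₁/C₂ = 0.224.

U₂/U₁ ≈ 0.224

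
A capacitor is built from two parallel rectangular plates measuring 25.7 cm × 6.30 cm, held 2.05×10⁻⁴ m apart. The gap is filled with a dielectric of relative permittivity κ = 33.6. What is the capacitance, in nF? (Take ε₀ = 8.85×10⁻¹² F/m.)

C ≈ 23.5 nF

A = 25.7 × 6.30 cm² = 1.62×10⁻² m².
C = κε₀A/d = 33.6 × 8.85×10⁻¹² × 1.62×10⁻² / 2.05×10⁻⁴ = 2.35×10⁻⁸ F.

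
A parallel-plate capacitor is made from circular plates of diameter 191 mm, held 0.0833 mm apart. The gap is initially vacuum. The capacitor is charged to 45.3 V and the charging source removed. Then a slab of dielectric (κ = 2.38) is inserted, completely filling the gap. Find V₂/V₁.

V₂/V₁ ≈ 0.420

Isolated ⇒ Q is held fixed.
C₂ = 2.38 C₁ and V = Q/C, so V₂/V₁ = C₁/C₂ = 0.420.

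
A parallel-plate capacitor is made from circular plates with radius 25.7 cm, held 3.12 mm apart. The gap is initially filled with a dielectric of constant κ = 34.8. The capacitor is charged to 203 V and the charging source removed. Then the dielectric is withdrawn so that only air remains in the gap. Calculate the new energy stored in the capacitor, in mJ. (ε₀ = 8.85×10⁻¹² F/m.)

U ≈ 14.7 mJ

A = π(25.7 cm)² = 0.207 m².
Initially C₁ = κε₀A/d = 34.8 × 8.85×10⁻¹² × 0.207 / 3.12×10⁻³ = 2.05×10⁻⁸ F.
U₁ = 4.22×10⁻⁴ J.
Isolated ⇒ Q is held fixed. C₂ = 0.0287 C₁ and U = Q²/(2C), so U₂/U₁ = C₁/C₂ = 34.8.
U₂ = 34.8 × 4.22×10⁻⁴ = 1.47×10⁻² J.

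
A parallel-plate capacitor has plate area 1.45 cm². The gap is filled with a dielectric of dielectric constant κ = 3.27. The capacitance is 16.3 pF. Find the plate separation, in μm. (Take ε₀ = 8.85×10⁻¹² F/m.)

d ≈ 257 μm

A = 1.45 cm² = 1.45×10⁻⁴ m².
d = κε₀A/C = 3.27 × 8.85×10⁻¹² × 1.45×10⁻⁴ / 1.63×10⁻¹¹ = 2.57×10⁻⁴ m.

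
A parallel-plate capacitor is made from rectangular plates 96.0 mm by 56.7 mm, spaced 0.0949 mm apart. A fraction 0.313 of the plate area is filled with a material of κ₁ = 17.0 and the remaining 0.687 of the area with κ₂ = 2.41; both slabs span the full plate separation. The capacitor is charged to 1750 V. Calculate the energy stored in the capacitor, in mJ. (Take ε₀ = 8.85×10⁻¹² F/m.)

U ≈ 5.42 mJ

A = 96.0 × 56.7 mm² = 5.44×10⁻³ m².
Side-by-side slabs ⇒ two capacitors in parallel, each spanning the full gap.
C₁ = κ₁ε₀A₁/d = 17.0 × 8.85×10⁻¹² × 1.70×10⁻³ / 9.49×10⁻⁵ = 2.70×10⁻⁹ F.
C₂ = κ₂ε₀A₂/d = 2.41 × 8.85×10⁻¹² × 3.74×10⁻³ / 9.49×10⁻⁵ = 8.40×10⁻¹⁰ F.
C = C₁ + C₂ = 3.54×10⁻⁹ F.
U = ½CV² = ½ × 3.54×10⁻⁹ × (1750)² = 5.42×10⁻³ J.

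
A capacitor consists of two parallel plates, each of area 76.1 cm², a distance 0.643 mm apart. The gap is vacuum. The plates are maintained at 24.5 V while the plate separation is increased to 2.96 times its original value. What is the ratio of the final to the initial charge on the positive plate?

Q₂/Q₁ ≈ 0.338

Battery connected ⇒ V is held fixed.
C₂ = 0.338 C₁ and Q = CV, so Q₂/Q₁ = C₂/C₁ = 0.338.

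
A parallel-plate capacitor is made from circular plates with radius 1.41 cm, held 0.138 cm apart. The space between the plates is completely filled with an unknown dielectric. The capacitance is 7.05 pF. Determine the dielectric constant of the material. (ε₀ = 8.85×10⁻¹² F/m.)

A = π(1.41 cm)² = 6.25×10⁻⁴ m².
κ = Cd/(ε₀A) = 7.05×10⁻¹² × 1.38×10⁻³ / (8.85×10⁻¹² × 6.25×10⁻⁴) = 1.76.

1.76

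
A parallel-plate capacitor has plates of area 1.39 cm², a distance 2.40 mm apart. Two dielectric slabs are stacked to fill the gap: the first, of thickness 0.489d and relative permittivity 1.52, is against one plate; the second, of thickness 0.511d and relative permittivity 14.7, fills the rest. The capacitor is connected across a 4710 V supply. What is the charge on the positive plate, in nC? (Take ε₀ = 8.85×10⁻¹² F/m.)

6.77 nC

A = 1.39 cm² = 1.39×10⁻⁴ m².
Stacked slabs ⇒ two capacitors in series, each with the full plate area.
C₁ = κ₁ε₀A/d₁ = 1.52 × 8.85×10⁻¹² × 1.39×10⁻⁴ / 1.17×10⁻³ = 1.59×10⁻¹² F.
C₂ = κ₂ε₀A/d₂ = 14.7 × 8.85×10⁻¹² × 1.39×10⁻⁴ / 1.23×10⁻³ = 1.47×10⁻¹¹ F.
C = (1/C₁ + 1/C₂)⁻¹ = 1.44×10⁻¹² F.
Q = CV = 1.44×10⁻¹² × 4710 = 6.77×10⁻⁹ C.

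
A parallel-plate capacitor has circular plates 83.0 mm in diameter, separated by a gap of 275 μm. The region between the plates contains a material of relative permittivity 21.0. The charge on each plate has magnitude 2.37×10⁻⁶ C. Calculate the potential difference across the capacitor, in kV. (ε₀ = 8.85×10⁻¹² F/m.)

V ≈ 0.648 kV

A = π(83.0/2 mm)² = 5.41×10⁻³ m².
C = κε₀A/d = 21.0 × 8.85×10⁻¹² × 5.41×10⁻³ / 2.75×10⁻⁴ = 3.66×10⁻⁹ F.
V = Q/C = 2.37×10⁻⁶ / 3.66×10⁻⁹ = 6.48×10² V.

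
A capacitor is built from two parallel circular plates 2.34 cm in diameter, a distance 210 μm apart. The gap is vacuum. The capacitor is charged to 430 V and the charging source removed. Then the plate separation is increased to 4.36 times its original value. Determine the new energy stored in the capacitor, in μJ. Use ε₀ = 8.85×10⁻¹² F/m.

U ≈ 7.31 μJ

A = π(2.34/2 cm)² = 4.30×10⁻⁴ m².
Initially C₁ = ε₀A/d = 8.85×10⁻¹² × 4.30×10⁻⁴ / 2.10×10⁻⁴ = 1.81×10⁻¹¹ F.
U₁ = 1.68×10⁻⁶ J.
Isolated ⇒ Q is held fixed. C₂ = 0.229 C₁ and U = Q²/(2C), so U₂/U₁ = C₁/C₂ = 4.36.
U₂ = 4.36 × 1.68×10⁻⁶ = 7.31×10⁻⁶ J.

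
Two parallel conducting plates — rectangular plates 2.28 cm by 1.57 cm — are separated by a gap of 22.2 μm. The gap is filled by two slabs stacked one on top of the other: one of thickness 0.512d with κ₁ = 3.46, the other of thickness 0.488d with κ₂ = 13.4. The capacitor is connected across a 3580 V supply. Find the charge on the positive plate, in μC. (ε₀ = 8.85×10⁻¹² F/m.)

2.77 μC

A = 2.28 × 1.57 cm² = 3.58×10⁻⁴ m².
Stacked slabs ⇒ two capacitors in series, each with the full plate area.
C₁ = κ₁ε₀A/d₁ = 3.46 × 8.85×10⁻¹² × 3.58×10⁻⁴ / 1.14×10⁻⁵ = 9.64×10⁻¹⁰ F.
C₂ = κ₂ε₀A/d₂ = 13.4 × 8.85×10⁻¹² × 3.58×10⁻⁴ / 1.08×10⁻⁵ = 3.92×10⁻⁹ F.
C = (1/C₁ + 1/C₂)⁻¹ = 7.74×10⁻¹⁰ F.
Q = CV = 7.74×10⁻¹⁰ × 3580 = 2.77×10⁻⁶ C.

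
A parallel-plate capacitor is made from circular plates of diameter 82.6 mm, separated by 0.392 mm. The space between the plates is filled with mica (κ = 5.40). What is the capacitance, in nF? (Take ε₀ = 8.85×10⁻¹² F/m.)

0.653 nF

A = π(82.6/2 mm)² = 5.36×10⁻³ m².
C = κε₀A/d = 5.40 × 8.85×10⁻¹² × 5.36×10⁻³ / 3.92×10⁻⁴ = 6.53×10⁻¹⁰ F.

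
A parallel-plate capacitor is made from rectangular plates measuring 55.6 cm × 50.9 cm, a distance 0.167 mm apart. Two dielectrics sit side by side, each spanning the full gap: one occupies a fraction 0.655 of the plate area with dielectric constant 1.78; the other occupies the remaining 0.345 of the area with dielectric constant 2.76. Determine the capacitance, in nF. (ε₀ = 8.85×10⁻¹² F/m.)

A = 55.6 × 50.9 cm² = 0.283 m².
Side-by-side slabs ⇒ two capacitors in parallel, each spanning the full gap.
C₁ = κ₁ε₀A₁/d = 1.78 × 8.85×10⁻¹² × 0.185 / 1.67×10⁻⁴ = 1.75×10⁻⁸ F.
C₂ = κ₂ε₀A₂/d = 2.76 × 8.85×10⁻¹² × 9.76×10⁻² / 1.67×10⁻⁴ = 1.43×10⁻⁸ F.
C = C₁ + C₂ = 3.18×10⁻⁸ F.

31.8 nF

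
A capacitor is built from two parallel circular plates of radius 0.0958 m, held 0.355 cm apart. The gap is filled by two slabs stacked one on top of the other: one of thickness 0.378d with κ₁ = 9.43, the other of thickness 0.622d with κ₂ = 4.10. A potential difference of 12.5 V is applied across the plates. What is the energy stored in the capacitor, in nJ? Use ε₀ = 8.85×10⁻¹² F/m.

U ≈ 29.3 nJ

A = π(0.0958 m)² = 2.88×10⁻² m².
Stacked slabs ⇒ two capacitors in series, each with the full plate area.
C₁ = κ₁ε₀A/d₁ = 9.43 × 8.85×10⁻¹² × 2.88×10⁻² / 1.34×10⁻³ = 1.79×10⁻⁹ F.
C₂ = κ₂ε₀A/d₂ = 4.10 × 8.85×10⁻¹² × 2.88×10⁻² / 2.21×10⁻³ = 4.74×10⁻¹⁰ F.
C = (1/C₁ + 1/C₂)⁻¹ = 3.75×10⁻¹⁰ F.
U = ½CV² = ½ × 3.75×10⁻¹⁰ × (12.5)² = 2.93×10⁻⁸ J.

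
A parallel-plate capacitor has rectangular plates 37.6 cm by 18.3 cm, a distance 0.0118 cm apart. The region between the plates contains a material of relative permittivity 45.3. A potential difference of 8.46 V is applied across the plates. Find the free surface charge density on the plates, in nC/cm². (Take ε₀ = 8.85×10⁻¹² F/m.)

2.87 nC/cm²

A = 37.6 × 18.3 cm² = 6.88×10⁻² m².
C = κε₀A/d = 45.3 × 8.85×10⁻¹² × 6.88×10⁻² / 1.18×10⁻⁴ = 2.34×10⁻⁷ F.
σ = Q/A = CV/A = 2.34×10⁻⁷ × 8.46 / 6.88×10⁻² = 2.87×10⁻⁵ C/m².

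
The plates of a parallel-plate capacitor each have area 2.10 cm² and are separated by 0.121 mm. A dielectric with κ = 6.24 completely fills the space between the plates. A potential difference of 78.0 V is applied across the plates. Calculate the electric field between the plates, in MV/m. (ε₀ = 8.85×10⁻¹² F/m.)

E = V/d = 78.0 / 1.21×10⁻⁴ = 6.45×10⁵ V/m.

E ≈ 0.645 MV/m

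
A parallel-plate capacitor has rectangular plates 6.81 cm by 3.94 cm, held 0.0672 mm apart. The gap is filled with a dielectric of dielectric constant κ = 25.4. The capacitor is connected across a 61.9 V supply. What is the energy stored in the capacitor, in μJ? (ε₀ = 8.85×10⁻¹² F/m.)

17.2 μJ

A = 6.81 × 3.94 cm² = 2.68×10⁻³ m².
C = κε₀A/d = 25.4 × 8.85×10⁻¹² × 2.68×10⁻³ / 6.72×10⁻⁵ = 8.98×10⁻⁹ F.
U = ½CV² = ½ × 8.98×10⁻⁹ × (61.9)² = 1.72×10⁻⁵ J.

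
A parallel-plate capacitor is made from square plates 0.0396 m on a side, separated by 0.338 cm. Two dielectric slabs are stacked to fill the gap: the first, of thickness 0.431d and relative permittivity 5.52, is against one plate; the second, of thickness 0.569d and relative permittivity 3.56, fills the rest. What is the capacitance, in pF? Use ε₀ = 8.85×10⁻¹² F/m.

C ≈ 17.3 pF

A = (0.0396 m)² = 1.57×10⁻³ m².
Stacked slabs ⇒ two capacitors in series, each with the full plate area.
C₁ = κ₁ε₀A/d₁ = 5.52 × 8.85×10⁻¹² × 1.57×10⁻³ / 1.46×10⁻³ = 5.26×10⁻¹¹ F.
C₂ = κ₂ε₀A/d₂ = 3.56 × 8.85×10⁻¹² × 1.57×10⁻³ / 1.92×10⁻³ = 2.57×10⁻¹¹ F.
C = (1/C₁ + 1/C₂)⁻¹ = 1.73×10⁻¹¹ F.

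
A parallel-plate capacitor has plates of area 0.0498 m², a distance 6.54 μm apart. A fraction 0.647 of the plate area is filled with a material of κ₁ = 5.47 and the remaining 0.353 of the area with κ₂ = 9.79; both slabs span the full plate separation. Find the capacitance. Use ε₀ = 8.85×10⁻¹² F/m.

471 nF

Side-by-side slabs ⇒ two capacitors in parallel, each spanning the full gap.
C₁ = κ₁ε₀A₁/d = 5.47 × 8.85×10⁻¹² × 3.22×10⁻² / 6.54×10⁻⁶ = 2.38×10⁻⁷ F.
C₂ = κ₂ε₀A₂/d = 9.79 × 8.85×10⁻¹² × 1.76×10⁻² / 6.54×10⁻⁶ = 2.33×10⁻⁷ F.
C = C₁ + C₂ = 4.71×10⁻⁷ F.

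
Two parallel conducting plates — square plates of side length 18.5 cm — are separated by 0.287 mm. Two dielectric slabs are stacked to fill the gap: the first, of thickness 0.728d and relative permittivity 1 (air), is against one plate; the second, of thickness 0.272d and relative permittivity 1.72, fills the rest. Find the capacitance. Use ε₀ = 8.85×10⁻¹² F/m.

A = (18.5 cm)² = 3.42×10⁻² m².
Stacked slabs ⇒ two capacitors in series, each with the full plate area.
C₁ = κ₁ε₀A/d₁ = 1.00 × 8.85×10⁻¹² × 3.42×10⁻² / 2.09×10⁻⁴ = 1.45×10⁻⁹ F.
C₂ = κ₂ε₀A/d₂ = 1.72 × 8.85×10⁻¹² × 3.42×10⁻² / 7.81×10⁻⁵ = 6.67×10⁻⁹ F.
C = (1/C₁ + 1/C₂)⁻¹ = 1.19×10⁻⁹ F.

1.19 nF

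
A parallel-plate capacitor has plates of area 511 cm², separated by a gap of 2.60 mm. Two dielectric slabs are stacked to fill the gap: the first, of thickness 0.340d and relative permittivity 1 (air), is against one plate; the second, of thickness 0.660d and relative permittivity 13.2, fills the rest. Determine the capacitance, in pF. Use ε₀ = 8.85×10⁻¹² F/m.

C ≈ 446 pF

A = 511 cm² = 5.11×10⁻² m².
Stacked slabs ⇒ two capacitors in series, each with the full plate area.
C₁ = κ₁ε₀A/d₁ = 1.00 × 8.85×10⁻¹² × 5.11×10⁻² / 8.84×10⁻⁴ = 5.12×10⁻¹⁰ F.
C₂ = κ₂ε₀A/d₂ = 13.2 × 8.85×10⁻¹² × 5.11×10⁻² / 1.72×10⁻³ = 3.48×10⁻⁹ F.
C = (1/C₁ + 1/C₂)⁻¹ = 4.46×10⁻¹⁰ F.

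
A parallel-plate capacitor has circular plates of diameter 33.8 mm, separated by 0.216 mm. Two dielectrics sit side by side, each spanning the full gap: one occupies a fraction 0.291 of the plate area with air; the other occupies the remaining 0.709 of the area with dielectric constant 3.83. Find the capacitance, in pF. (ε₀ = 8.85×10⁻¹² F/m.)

111 pF

A = π(33.8/2 mm)² = 8.97×10⁻⁴ m².
Side-by-side slabs ⇒ two capacitors in parallel, each spanning the full gap.
C₁ = κ₁ε₀A₁/d = 1.00 × 8.85×10⁻¹² × 2.61×10⁻⁴ / 2.16×10⁻⁴ = 1.07×10⁻¹¹ F.
C₂ = κ₂ε₀A₂/d = 3.83 × 8.85×10⁻¹² × 6.36×10⁻⁴ / 2.16×10⁻⁴ = 9.98×10⁻¹¹ F.
C = C₁ + C₂ = 1.11×10⁻¹⁰ F.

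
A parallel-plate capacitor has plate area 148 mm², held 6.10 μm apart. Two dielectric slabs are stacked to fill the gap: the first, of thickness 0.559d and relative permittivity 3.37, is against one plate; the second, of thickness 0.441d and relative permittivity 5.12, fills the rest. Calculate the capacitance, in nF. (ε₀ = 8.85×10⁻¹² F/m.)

A = 148 mm² = 1.48×10⁻⁴ m².
Stacked slabs ⇒ two capacitors in series, each with the full plate area.
C₁ = κ₁ε₀A/d₁ = 3.37 × 8.85×10⁻¹² × 1.48×10⁻⁴ / 3.41×10⁻⁶ = 1.29×10⁻⁹ F.
C₂ = κ₂ε₀A/d₂ = 5.12 × 8.85×10⁻¹² × 1.48×10⁻⁴ / 2.69×10⁻⁶ = 2.49×10⁻⁹ F.
C = (1/C₁ + 1/C₂)⁻¹ = 8.52×10⁻¹⁰ F.

0.852 nF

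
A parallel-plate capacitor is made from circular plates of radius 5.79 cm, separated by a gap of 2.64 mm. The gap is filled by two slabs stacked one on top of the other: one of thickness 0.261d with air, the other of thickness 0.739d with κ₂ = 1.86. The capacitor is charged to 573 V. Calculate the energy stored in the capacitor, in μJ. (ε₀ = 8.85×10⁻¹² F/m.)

8.80 μJ

A = π(5.79 cm)² = 1.05×10⁻² m².
Stacked slabs ⇒ two capacitors in series, each with the full plate area.
C₁ = κ₁ε₀A/d₁ = 1.00 × 8.85×10⁻¹² × 1.05×10⁻² / 6.89×10⁻⁴ = 1.35×10⁻¹⁰ F.
C₂ = κ₂ε₀A/d₂ = 1.86 × 8.85×10⁻¹² × 1.05×10⁻² / 1.95×10⁻³ = 8.89×10⁻¹¹ F.
C = (1/C₁ + 1/C₂)⁻¹ = 5.36×10⁻¹¹ F.
U = ½CV² = ½ × 5.36×10⁻¹¹ × (573)² = 8.80×10⁻⁶ J.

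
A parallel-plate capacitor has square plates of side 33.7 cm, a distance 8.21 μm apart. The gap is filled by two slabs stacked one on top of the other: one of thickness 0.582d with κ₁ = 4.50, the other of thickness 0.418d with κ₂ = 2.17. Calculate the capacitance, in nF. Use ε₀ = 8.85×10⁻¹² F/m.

A = (33.7 cm)² = 0.114 m².
Stacked slabs ⇒ two capacitors in series, each with the full plate area.
C₁ = κ₁ε₀A/d₁ = 4.50 × 8.85×10⁻¹² × 0.114 / 4.78×10⁻⁶ = 9.47×10⁻⁷ F.
C₂ = κ₂ε₀A/d₂ = 2.17 × 8.85×10⁻¹² × 0.114 / 3.43×10⁻⁶ = 6.36×10⁻⁷ F.
C = (1/C₁ + 1/C₂)⁻¹ = 3.80×10⁻⁷ F.

C ≈ 380 nF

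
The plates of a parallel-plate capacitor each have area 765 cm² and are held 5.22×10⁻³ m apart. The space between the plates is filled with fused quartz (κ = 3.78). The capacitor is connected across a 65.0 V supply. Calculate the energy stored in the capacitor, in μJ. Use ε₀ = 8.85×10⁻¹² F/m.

A = 765 cm² = 7.65×10⁻² m².
C = κε₀A/d = 3.78 × 8.85×10⁻¹² × 7.65×10⁻² / 5.22×10⁻³ = 4.90×10⁻¹⁰ F.
U = ½CV² = ½ × 4.90×10⁻¹⁰ × (65.0)² = 1.04×10⁻⁶ J.

U ≈ 1.04 μJ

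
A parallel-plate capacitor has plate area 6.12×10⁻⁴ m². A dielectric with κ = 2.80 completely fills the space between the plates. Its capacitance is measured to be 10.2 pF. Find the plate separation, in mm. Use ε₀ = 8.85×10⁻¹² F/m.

1.49 mm

d = κε₀A/C = 2.80 × 8.85×10⁻¹² × 6.12×10⁻⁴ / 1.02×10⁻¹¹ = 1.49×10⁻³ m.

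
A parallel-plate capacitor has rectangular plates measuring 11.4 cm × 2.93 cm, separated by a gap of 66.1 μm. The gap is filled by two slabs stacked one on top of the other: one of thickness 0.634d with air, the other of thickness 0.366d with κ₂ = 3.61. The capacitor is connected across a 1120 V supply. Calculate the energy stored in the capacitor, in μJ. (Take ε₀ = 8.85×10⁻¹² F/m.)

381 μJ

A = 11.4 × 2.93 cm² = 3.34×10⁻³ m².
Stacked slabs ⇒ two capacitors in series, each with the full plate area.
C₁ = κ₁ε₀A/d₁ = 1.00 × 8.85×10⁻¹² × 3.34×10⁻³ / 4.19×10⁻⁵ = 7.05×10⁻¹⁰ F.
C₂ = κ₂ε₀A/d₂ = 3.61 × 8.85×10⁻¹² × 3.34×10⁻³ / 2.42×10⁻⁵ = 4.41×10⁻⁹ F.
C = (1/C₁ + 1/C₂)⁻¹ = 6.08×10⁻¹⁰ F.
U = ½CV² = ½ × 6.08×10⁻¹⁰ × (1120)² = 3.81×10⁻⁴ J.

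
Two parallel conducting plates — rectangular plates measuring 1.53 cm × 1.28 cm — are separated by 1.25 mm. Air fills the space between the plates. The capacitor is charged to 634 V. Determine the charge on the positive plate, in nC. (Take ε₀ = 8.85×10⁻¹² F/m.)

A = 1.53 × 1.28 cm² = 1.96×10⁻⁴ m².
C = ε₀A/d = 8.85×10⁻¹² × 1.96×10⁻⁴ / 1.25×10⁻³ = 1.39×10⁻¹² F.
Q = CV = 1.39×10⁻¹² × 634 = 8.79×10⁻¹⁰ C.

Q ≈ 0.879 nC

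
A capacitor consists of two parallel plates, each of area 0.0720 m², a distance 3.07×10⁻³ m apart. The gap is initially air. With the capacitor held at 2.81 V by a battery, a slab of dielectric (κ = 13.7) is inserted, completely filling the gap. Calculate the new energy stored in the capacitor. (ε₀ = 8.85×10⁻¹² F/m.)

U ≈ 11.2 nJ

Initially C₁ = ε₀A/d = 8.85×10⁻¹² × 7.20×10⁻² / 3.07×10⁻³ = 2.08×10⁻¹⁰ F.
U₁ = 8.19×10⁻¹⁰ J.
Battery connected ⇒ V is held fixed. C₂ = 13.7 C₁ and U = ½CV², so U₂/U₁ = C₂/C₁ = 13.7.
U₂ = 13.7 × 8.19×10⁻¹⁰ = 1.12×10⁻⁸ J.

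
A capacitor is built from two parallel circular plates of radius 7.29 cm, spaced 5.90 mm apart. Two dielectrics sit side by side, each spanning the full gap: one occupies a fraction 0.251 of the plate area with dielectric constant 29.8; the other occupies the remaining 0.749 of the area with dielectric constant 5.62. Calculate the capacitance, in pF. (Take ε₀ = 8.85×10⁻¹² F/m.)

293 pF

A = π(7.29 cm)² = 1.67×10⁻² m².
Side-by-side slabs ⇒ two capacitors in parallel, each spanning the full gap.
C₁ = κ₁ε₀A₁/d = 29.8 × 8.85×10⁻¹² × 4.19×10⁻³ / 5.90×10⁻³ = 1.87×10⁻¹⁰ F.
C₂ = κ₂ε₀A₂/d = 5.62 × 8.85×10⁻¹² × 1.25×10⁻² / 5.90×10⁻³ = 1.05×10⁻¹⁰ F.
C = C₁ + C₂ = 2.93×10⁻¹⁰ F.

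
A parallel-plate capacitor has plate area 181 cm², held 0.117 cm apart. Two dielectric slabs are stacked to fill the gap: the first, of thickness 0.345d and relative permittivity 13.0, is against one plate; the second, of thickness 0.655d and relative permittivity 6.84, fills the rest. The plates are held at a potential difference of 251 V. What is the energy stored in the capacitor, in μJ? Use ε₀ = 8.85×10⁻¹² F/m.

35.3 μJ

A = 181 cm² = 1.81×10⁻² m².
Stacked slabs ⇒ two capacitors in series, each with the full plate area.
C₁ = κ₁ε₀A/d₁ = 13.0 × 8.85×10⁻¹² × 1.81×10⁻² / 4.04×10⁻⁴ = 5.16×10⁻⁹ F.
C₂ = κ₂ε₀A/d₂ = 6.84 × 8.85×10⁻¹² × 1.81×10⁻² / 7.66×10⁻⁴ = 1.43×10⁻⁹ F.
C = (1/C₁ + 1/C₂)⁻¹ = 1.12×10⁻⁹ F.
U = ½CV² = ½ × 1.12×10⁻⁹ × (251)² = 3.53×10⁻⁵ J.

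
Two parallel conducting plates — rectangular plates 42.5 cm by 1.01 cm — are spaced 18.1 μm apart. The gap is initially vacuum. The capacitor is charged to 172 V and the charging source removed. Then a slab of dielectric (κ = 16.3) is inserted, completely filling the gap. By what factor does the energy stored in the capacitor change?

Isolated ⇒ Q is held fixed.
C₂ = 16.3 C₁ and U = Q²/(2C), so U₂/U₁ = C₁/C₂ = 0.0613.

U₂/U₁ ≈ 0.0613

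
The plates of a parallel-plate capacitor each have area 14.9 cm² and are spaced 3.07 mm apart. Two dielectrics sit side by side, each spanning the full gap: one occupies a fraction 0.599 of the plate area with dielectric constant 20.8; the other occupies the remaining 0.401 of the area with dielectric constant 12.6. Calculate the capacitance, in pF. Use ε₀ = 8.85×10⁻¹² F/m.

A = 14.9 cm² = 1.49×10⁻³ m².
Side-by-side slabs ⇒ two capacitors in parallel, each spanning the full gap.
C₁ = κ₁ε₀A₁/d = 20.8 × 8.85×10⁻¹² × 8.93×10⁻⁴ / 3.07×10⁻³ = 5.35×10⁻¹¹ F.
C₂ = κ₂ε₀A₂/d = 12.6 × 8.85×10⁻¹² × 5.97×10⁻⁴ / 3.07×10⁻³ = 2.17×10⁻¹¹ F.
C = C₁ + C₂ = 7.52×10⁻¹¹ F.

C ≈ 75.2 pF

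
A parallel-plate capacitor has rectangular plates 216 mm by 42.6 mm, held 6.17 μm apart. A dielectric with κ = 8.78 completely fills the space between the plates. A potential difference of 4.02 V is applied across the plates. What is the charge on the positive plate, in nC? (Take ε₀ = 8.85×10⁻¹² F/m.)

466 nC

A = 216 × 42.6 mm² = 9.20×10⁻³ m².
C = κε₀A/d = 8.78 × 8.85×10⁻¹² × 9.20×10⁻³ / 6.17×10⁻⁶ = 1.16×10⁻⁷ F.
Q = CV = 1.16×10⁻⁷ × 4.02 = 4.66×10⁻⁷ C.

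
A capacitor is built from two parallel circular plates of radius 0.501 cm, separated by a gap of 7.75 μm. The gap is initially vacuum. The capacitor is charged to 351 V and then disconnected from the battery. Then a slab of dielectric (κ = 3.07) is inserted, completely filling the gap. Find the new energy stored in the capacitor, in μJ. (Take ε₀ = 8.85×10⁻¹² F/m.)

U ≈ 1.81 μJ

A = π(0.501 cm)² = 7.89×10⁻⁵ m².
Initially C₁ = ε₀A/d = 8.85×10⁻¹² × 7.89×10⁻⁵ / 7.75×10⁻⁶ = 9.00×10⁻¹¹ F.
U₁ = 5.55×10⁻⁶ J.
Isolated ⇒ Q is held fixed. C₂ = 3.07 C₁ and U = Q²/(2C), so U₂/U₁ = C₁/C₂ = 0.326.
U₂ = 0.326 × 5.55×10⁻⁶ = 1.81×10⁻⁶ J.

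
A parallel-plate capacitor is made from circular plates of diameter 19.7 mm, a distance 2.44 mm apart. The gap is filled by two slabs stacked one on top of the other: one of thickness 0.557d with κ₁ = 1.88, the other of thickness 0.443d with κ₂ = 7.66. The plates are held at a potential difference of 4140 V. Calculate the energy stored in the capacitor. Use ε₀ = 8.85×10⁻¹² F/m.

26.8 μJ

A = π(19.7/2 mm)² = 3.05×10⁻⁴ m².
Stacked slabs ⇒ two capacitors in series, each with the full plate area.
C₁ = κ₁ε₀A/d₁ = 1.88 × 8.85×10⁻¹² × 3.05×10⁻⁴ / 1.36×10⁻³ = 3.73×10⁻¹² F.
C₂ = κ₂ε₀A/d₂ = 7.66 × 8.85×10⁻¹² × 3.05×10⁻⁴ / 1.08×10⁻³ = 1.91×10⁻¹¹ F.
C = (1/C₁ + 1/C₂)⁻¹ = 3.12×10⁻¹² F.
U = ½CV² = ½ × 3.12×10⁻¹² × (4140)² = 2.68×10⁻⁵ J.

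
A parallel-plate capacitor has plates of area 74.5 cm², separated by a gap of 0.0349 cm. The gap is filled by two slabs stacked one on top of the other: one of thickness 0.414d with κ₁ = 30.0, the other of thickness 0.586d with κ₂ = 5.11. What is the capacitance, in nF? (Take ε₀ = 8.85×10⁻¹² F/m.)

A = 74.5 cm² = 7.45×10⁻³ m².
Stacked slabs ⇒ two capacitors in series, each with the full plate area.
C₁ = κ₁ε₀A/d₁ = 30.0 × 8.85×10⁻¹² × 7.45×10⁻³ / 1.44×10⁻⁴ = 1.37×10⁻⁸ F.
C₂ = κ₂ε₀A/d₂ = 5.11 × 8.85×10⁻¹² × 7.45×10⁻³ / 2.05×10⁻⁴ = 1.65×10⁻⁹ F.
C = (1/C₁ + 1/C₂)⁻¹ = 1.47×10⁻⁹ F.

1.47 nF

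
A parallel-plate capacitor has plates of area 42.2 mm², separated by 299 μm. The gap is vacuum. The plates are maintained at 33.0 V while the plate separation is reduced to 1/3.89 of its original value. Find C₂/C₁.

C₂/C₁ ≈ 3.89

C = ε₀A/d scales as 1/d, so C₂/C₁ = d₁/d₂ = 3.89.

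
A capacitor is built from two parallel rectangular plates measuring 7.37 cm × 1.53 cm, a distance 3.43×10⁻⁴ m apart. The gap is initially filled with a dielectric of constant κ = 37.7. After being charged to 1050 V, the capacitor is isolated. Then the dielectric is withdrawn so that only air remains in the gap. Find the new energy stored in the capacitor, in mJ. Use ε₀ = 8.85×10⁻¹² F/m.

U ≈ 22.8 mJ

A = 7.37 × 1.53 cm² = 1.13×10⁻³ m².
Initially C₁ = κε₀A/d = 37.7 × 8.85×10⁻¹² × 1.13×10⁻³ / 3.43×10⁻⁴ = 1.10×10⁻⁹ F.
U₁ = 6.05×10⁻⁴ J.
Isolated ⇒ Q is held fixed. C₂ = 0.0265 C₁ and U = Q²/(2C), so U₂/U₁ = C₁/C₂ = 37.7.
U₂ = 37.7 × 6.05×10⁻⁴ = 2.28×10⁻² J.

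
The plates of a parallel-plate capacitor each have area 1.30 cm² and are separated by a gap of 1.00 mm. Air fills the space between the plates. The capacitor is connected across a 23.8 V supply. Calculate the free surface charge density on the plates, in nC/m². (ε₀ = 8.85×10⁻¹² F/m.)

σ ≈ 211 nC/m²

A = 1.30 cm² = 1.30×10⁻⁴ m².
C = ε₀A/d = 8.85×10⁻¹² × 1.30×10⁻⁴ / 1.00×10⁻³ = 1.15×10⁻¹² F.
σ = Q/A = CV/A = 1.15×10⁻¹² × 23.8 / 1.30×10⁻⁴ = 2.11×10⁻⁷ C/m².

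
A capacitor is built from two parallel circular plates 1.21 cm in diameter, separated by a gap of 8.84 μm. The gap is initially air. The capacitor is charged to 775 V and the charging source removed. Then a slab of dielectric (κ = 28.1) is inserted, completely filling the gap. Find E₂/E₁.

Isolated ⇒ Q is held fixed.
V₂ = Q/C₂ = V₁/28.1; E = V/d, so E₂/E₁ = (V₂/V₁)(d₁/d₂) = 0.0356.

0.0356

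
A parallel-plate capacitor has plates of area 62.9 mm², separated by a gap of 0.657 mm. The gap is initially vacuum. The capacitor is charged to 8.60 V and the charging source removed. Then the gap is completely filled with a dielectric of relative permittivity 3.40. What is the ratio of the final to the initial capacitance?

C = κε₀A/d scales with κ, so C₂/C₁ = κ = 3.40.

C₂/C₁ ≈ 3.40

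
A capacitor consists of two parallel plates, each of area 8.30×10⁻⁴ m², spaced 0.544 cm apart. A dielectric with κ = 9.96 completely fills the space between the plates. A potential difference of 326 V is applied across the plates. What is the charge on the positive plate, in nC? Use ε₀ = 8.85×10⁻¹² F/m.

4.38 nC

C = κε₀A/d = 9.96 × 8.85×10⁻¹² × 8.30×10⁻⁴ / 5.44×10⁻³ = 1.34×10⁻¹¹ F.
Q = CV = 1.34×10⁻¹¹ × 326 = 4.38×10⁻⁹ C.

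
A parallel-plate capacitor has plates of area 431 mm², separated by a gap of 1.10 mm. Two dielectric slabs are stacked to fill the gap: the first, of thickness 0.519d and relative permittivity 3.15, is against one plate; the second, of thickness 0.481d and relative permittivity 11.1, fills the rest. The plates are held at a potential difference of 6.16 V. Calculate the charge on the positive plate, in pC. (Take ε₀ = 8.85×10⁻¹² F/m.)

Q ≈ 103 pC

A = 431 mm² = 4.31×10⁻⁴ m².
Stacked slabs ⇒ two capacitors in series, each with the full plate area.
C₁ = κ₁ε₀A/d₁ = 3.15 × 8.85×10⁻¹² × 4.31×10⁻⁴ / 5.71×10⁻⁴ = 2.10×10⁻¹¹ F.
C₂ = κ₂ε₀A/d₂ = 11.1 × 8.85×10⁻¹² × 4.31×10⁻⁴ / 5.29×10⁻⁴ = 8.00×10⁻¹¹ F.
C = (1/C₁ + 1/C₂)⁻¹ = 1.67×10⁻¹¹ F.
Q = CV = 1.67×10⁻¹¹ × 6.16 = 1.03×10⁻¹⁰ C.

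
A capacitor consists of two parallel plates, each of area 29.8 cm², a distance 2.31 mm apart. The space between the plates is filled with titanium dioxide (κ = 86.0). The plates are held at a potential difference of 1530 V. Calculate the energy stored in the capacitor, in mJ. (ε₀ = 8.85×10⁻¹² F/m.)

U ≈ 1.15 mJ

A = 29.8 cm² = 2.98×10⁻³ m².
C = κε₀A/d = 86.0 × 8.85×10⁻¹² × 2.98×10⁻³ / 2.31×10⁻³ = 9.82×10⁻¹⁰ F.
U = ½CV² = ½ × 9.82×10⁻¹⁰ × (1530)² = 1.15×10⁻³ J.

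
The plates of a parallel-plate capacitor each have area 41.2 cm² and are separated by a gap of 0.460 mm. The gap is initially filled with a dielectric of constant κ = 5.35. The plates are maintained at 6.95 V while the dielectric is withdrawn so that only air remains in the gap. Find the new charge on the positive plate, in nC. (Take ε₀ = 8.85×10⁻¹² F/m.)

Q ≈ 0.551 nC

A = 41.2 cm² = 4.12×10⁻³ m².
Initially C₁ = κε₀A/d = 5.35 × 8.85×10⁻¹² × 4.12×10⁻³ / 4.60×10⁻⁴ = 4.24×10⁻¹⁰ F.
Q₁ = 2.95×10⁻⁹ C.
Battery connected ⇒ V is held fixed. C₂ = 0.187 C₁ and Q = CV, so Q₂/Q₁ = C₂/C₁ = 0.187.
Q₂ = 0.187 × 2.95×10⁻⁹ = 5.51×10⁻¹⁰ C.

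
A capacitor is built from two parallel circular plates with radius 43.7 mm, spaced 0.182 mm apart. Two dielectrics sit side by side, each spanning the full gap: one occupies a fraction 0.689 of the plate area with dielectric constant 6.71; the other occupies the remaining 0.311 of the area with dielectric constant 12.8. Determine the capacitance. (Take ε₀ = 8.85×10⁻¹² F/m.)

C ≈ 2.51 nF

A = π(43.7 mm)² = 6.00×10⁻³ m².
Side-by-side slabs ⇒ two capacitors in parallel, each spanning the full gap.
C₁ = κ₁ε₀A₁/d = 6.71 × 8.85×10⁻¹² × 4.13×10⁻³ / 1.82×10⁻⁴ = 1.35×10⁻⁹ F.
C₂ = κ₂ε₀A₂/d = 12.8 × 8.85×10⁻¹² × 1.87×10⁻³ / 1.82×10⁻⁴ = 1.16×10⁻⁹ F.
C = C₁ + C₂ = 2.51×10⁻⁹ F.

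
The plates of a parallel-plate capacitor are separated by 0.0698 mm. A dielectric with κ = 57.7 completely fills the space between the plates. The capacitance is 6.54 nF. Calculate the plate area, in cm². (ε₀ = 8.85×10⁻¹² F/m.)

A = Cd/(κε₀) = 6.54×10⁻⁹ × 6.98×10⁻⁵ / (57.7 × 8.85×10⁻¹²) = 8.94×10⁻⁴ m².

8.94 cm²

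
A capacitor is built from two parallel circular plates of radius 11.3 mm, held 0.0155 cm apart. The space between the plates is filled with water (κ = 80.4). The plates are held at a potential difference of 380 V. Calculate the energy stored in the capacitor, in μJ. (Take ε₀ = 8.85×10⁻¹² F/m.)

133 μJ

A = π(11.3 mm)² = 4.01×10⁻⁴ m².
C = κε₀A/d = 80.4 × 8.85×10⁻¹² × 4.01×10⁻⁴ / 1.55×10⁻⁴ = 1.84×10⁻⁹ F.
U = ½CV² = ½ × 1.84×10⁻⁹ × (380)² = 1.33×10⁻⁴ J.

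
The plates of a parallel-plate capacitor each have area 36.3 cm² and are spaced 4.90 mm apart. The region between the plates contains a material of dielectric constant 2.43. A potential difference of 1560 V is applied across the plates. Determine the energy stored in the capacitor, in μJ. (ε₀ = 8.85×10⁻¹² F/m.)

A = 36.3 cm² = 3.63×10⁻³ m².
C = κε₀A/d = 2.43 × 8.85×10⁻¹² × 3.63×10⁻³ / 4.90×10⁻³ = 1.59×10⁻¹¹ F.
U = ½CV² = ½ × 1.59×10⁻¹¹ × (1560)² = 1.94×10⁻⁵ J.

U ≈ 19.4 μJ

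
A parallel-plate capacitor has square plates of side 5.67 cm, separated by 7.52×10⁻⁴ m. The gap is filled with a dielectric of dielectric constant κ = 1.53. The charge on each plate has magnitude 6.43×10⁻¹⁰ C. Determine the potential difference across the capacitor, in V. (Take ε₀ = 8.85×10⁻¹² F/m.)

11.1 V

A = (5.67 cm)² = 3.21×10⁻³ m².
C = κε₀A/d = 1.53 × 8.85×10⁻¹² × 3.21×10⁻³ / 7.52×10⁻⁴ = 5.79×10⁻¹¹ F.
V = Q/C = 6.43×10⁻¹⁰ / 5.79×10⁻¹¹ = 11.1 V.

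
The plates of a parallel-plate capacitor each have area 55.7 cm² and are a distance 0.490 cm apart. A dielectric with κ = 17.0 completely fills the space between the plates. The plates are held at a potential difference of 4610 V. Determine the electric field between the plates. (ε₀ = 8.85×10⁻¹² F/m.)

E = V/d = 4610 / 4.90×10⁻³ = 9.41×10⁵ V/m.

E ≈ 0.941 MV/m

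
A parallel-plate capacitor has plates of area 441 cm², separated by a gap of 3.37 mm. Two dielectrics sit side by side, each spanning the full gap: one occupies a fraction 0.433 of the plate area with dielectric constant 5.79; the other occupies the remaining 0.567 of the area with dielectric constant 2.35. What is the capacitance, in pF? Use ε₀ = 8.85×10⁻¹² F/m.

A = 441 cm² = 4.41×10⁻² m².
Side-by-side slabs ⇒ two capacitors in parallel, each spanning the full gap.
C₁ = κ₁ε₀A₁/d = 5.79 × 8.85×10⁻¹² × 1.91×10⁻² / 3.37×10⁻³ = 2.90×10⁻¹⁰ F.
C₂ = κ₂ε₀A₂/d = 2.35 × 8.85×10⁻¹² × 2.50×10⁻² / 3.37×10⁻³ = 1.54×10⁻¹⁰ F.
C = C₁ + C₂ = 4.45×10⁻¹⁰ F.

445 pF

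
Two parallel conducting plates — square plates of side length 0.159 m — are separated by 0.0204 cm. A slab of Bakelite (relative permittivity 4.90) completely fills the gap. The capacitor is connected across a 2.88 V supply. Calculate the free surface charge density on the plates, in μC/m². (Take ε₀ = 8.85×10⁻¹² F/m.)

A = (0.159 m)² = 2.53×10⁻² m².
C = κε₀A/d = 4.90 × 8.85×10⁻¹² × 2.53×10⁻² / 2.04×10⁻⁴ = 5.37×10⁻⁹ F.
σ = Q/A = CV/A = 5.37×10⁻⁹ × 2.88 / 2.53×10⁻² = 6.12×10⁻⁷ C/m².

σ ≈ 0.612 μC/m²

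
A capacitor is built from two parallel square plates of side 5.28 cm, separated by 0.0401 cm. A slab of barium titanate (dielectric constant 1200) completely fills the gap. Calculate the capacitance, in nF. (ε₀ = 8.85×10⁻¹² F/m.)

A = (5.28 cm)² = 2.79×10⁻³ m².
C = κε₀A/d = 1200 × 8.85×10⁻¹² × 2.79×10⁻³ / 4.01×10⁻⁴ = 7.38×10⁻⁸ F.

73.8 nF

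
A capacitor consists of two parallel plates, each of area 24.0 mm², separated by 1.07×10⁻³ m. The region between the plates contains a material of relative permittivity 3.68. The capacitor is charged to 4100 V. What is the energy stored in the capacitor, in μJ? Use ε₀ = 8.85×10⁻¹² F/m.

U ≈ 6.14 μJ

A = 24.0 mm² = 2.40×10⁻⁵ m².
C = κε₀A/d = 3.68 × 8.85×10⁻¹² × 2.40×10⁻⁵ / 1.07×10⁻³ = 7.30×10⁻¹³ F.
U = ½CV² = ½ × 7.30×10⁻¹³ × (4100)² = 6.14×10⁻⁶ J.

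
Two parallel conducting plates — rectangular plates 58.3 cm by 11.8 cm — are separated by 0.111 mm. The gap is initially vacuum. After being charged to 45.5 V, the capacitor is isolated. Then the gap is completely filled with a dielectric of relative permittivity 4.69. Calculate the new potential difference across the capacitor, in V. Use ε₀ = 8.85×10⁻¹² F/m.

9.70 V

A = 58.3 × 11.8 cm² = 6.88×10⁻² m².
Initially C₁ = ε₀A/d = 8.85×10⁻¹² × 6.88×10⁻² / 1.11×10⁻⁴ = 5.48×10⁻⁹ F.
V₁ = 45.5 V.
Isolated ⇒ Q is held fixed. C₂ = 4.69 C₁ and V = Q/C, so V₂/V₁ = C₁/C₂ = 0.213.
V₂ = 0.213 × 45.5 = 9.70 V.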